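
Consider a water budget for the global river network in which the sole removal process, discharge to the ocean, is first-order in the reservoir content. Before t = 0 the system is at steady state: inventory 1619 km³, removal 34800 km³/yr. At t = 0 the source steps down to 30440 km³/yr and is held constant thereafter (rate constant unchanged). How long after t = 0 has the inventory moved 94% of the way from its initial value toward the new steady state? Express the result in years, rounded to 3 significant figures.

0.131 yr

τ = M₀/F₀ = 1619/34800 = 0.04652 yr.
The remaining gap fraction is e^(−t/τ); 94% covered ⇒ e^(−t/τ) = 0.0600.
t = −τ ln(0.0600) = 0.04652 × 2.813 = 0.1309 yr.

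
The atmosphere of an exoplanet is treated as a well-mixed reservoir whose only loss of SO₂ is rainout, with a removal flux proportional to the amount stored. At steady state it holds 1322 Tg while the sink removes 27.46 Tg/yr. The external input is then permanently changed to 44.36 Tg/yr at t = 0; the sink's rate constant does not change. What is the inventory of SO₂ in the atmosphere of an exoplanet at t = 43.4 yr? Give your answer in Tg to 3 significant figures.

1810 Tg

Residence time τ = M₀/F₀ = 48.14 yr. The eventual steady state is M_∞ = M₀·(F₁/F₀) = 1322 × 44.36/27.46 = 2135.6 Tg.
The anomaly ΔM(t) = M(t) − M_∞ decays as ΔM₀·e^(−t/τ) with ΔM₀ = 1322 − 2135.6 = −813.6 Tg.
At t = 43.4 yr, e^(−t/τ) = e^(−0.9015) = 0.4060, so ΔM = −330.3 Tg and M = 2135.6 − 330.3 = 1805.3 Tg.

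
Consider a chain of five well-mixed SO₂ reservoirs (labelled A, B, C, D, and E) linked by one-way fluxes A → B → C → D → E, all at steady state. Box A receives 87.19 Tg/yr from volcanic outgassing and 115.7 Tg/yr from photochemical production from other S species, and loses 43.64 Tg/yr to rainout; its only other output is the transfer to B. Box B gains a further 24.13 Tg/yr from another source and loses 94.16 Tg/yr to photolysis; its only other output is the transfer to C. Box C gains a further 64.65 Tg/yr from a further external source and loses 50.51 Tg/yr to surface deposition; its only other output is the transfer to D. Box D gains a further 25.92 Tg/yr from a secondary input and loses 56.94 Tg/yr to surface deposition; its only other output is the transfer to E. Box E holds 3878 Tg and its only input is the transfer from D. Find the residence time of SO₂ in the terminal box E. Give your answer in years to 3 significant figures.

Box A: F(A→B) = (87.19 + 115.7) − 43.64 = 159.25 Tg/yr.
Box B: F(B→C) = (159.25 + 24.13) − 94.16 = 89.220 Tg/yr.
Box C: F(C→D) = (89.220 + 64.65) − 50.51 = 103.36 Tg/yr.
Box D: F(D→E) = (103.36 + 25.92) − 56.94 = 72.340 Tg/yr.
Box E throughput = its input = 72.340 Tg/yr; τ = 3878 / 72.340 = 53.61 yr.

53.6 yr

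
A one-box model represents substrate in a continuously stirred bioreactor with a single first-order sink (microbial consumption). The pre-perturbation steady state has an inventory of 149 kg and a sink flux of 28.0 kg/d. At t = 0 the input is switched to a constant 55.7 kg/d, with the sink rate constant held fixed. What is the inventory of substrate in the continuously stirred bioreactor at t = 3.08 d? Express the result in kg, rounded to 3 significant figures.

214 kg

Residence time τ = M₀/F₀ = 5.321 d. The eventual steady state is M_∞ = M₀·(F₁/F₀) = 149 × 55.7/28.0 = 296.40 kg.
The anomaly ΔM(t) = M(t) − M_∞ decays as ΔM₀·e^(−t/τ) with ΔM₀ = 149 − 296.40 = −147.4 kg.
At t = 3.08 d, e^(−t/τ) = e^(−0.5788) = 0.5606, so ΔM = −82.63 kg and M = 296.40 − 82.63 = 213.77 kg.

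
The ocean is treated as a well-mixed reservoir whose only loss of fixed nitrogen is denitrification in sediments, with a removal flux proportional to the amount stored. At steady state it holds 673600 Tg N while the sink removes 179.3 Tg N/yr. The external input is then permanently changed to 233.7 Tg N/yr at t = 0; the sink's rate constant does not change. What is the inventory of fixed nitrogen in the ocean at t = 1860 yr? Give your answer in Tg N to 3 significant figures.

Residence time τ = M₀/F₀ = 3757 yr. The eventual steady state is M_∞ = M₀·(F₁/F₀) = 673600 × 233.7/179.3 = 877970 Tg N.
The anomaly ΔM(t) = M(t) − M_∞ decays as ΔM₀·e^(−t/τ) with ΔM₀ = 673600 − 877970 = −204400 Tg N.
At t = 1860 yr, e^(−t/τ) = e^(−0.4951) = 0.6095, so ΔM = −124600 Tg N and M = 877970 − 124600 = 753400 Tg N.

753000 Tg N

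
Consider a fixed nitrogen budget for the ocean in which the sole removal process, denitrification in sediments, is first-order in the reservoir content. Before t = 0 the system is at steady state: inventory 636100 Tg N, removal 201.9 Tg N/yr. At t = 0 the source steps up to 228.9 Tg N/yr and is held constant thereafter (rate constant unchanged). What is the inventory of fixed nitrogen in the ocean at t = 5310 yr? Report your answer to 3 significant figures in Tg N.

705000 Tg N

τ = M₀/F₀ = 636100/201.9 = 3151 yr; rate constant k = 1/τ.
New steady state M_∞ = F₁/k = F₁·τ = 228.9 × 3151 = 721170 Tg N.
M(t) = M_∞ + (M₀ − M_∞)·e^(−t/τ); t/τ = 5310/3151 = 1.685, so e^(−t/τ) = 0.1854.
M(t) = 721170 − 85070 × 0.1854 = 705400 Tg N.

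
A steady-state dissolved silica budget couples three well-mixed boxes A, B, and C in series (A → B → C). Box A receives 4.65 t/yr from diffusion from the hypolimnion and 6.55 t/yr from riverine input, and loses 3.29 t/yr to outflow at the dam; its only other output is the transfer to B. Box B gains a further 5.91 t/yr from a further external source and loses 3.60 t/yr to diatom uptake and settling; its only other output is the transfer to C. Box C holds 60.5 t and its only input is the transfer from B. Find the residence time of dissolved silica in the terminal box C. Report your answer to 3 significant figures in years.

5.92 yr

Box A: F(A→B) = (4.65 + 6.55) − 3.29 = 7.9100 t/yr.
Box B: F(B→C) = (7.9100 + 5.91) − 3.60 = 10.220 t/yr.
Box C throughput = its input = 10.220 t/yr; τ = 60.5 / 10.220 = 5.920 yr.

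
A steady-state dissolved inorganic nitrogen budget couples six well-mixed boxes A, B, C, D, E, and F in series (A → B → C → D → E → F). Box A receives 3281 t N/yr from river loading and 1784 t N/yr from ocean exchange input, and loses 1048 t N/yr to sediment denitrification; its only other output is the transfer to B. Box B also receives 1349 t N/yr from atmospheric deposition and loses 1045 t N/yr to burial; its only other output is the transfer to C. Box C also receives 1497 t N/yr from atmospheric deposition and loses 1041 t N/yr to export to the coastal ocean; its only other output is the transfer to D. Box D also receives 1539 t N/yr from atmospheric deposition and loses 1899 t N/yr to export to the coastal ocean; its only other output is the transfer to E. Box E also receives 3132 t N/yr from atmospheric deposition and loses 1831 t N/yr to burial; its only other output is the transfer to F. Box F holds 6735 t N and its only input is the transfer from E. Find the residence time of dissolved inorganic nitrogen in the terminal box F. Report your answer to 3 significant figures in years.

Box A: F(A→B) = (3281 + 1784) − 1048 = 4017.0 t N/yr.
Box B: F(B→C) = (4017.0 + 1349) − 1045 = 4321.0 t N/yr.
Box C: F(C→D) = (4321.0 + 1497) − 1041 = 4777.0 t N/yr.
Box D: F(D→E) = (4777.0 + 1539) − 1899 = 4417.0 t N/yr.
Box E: F(E→F) = (4417.0 + 3132) − 1831 = 5718.0 t N/yr.
Box F throughput = its input = 5718.0 t N/yr; τ = 6735 / 5718.0 = 1.178 yr.

1.18 yr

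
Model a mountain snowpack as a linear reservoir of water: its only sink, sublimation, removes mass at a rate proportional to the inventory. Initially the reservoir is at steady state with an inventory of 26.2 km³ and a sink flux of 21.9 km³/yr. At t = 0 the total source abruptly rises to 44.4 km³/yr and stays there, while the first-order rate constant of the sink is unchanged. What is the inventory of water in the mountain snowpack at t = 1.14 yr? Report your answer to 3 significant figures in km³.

42.7 km³

τ = M₀/F₀ = 26.2/21.9 = 1.196 yr; rate constant k = 1/τ.
New steady state M_∞ = F₁/k = F₁·τ = 44.4 × 1.196 = 53.118 km³.
M(t) = M_∞ + (M₀ − M_∞)·e^(−t/τ); t/τ = 1.14/1.196 = 0.9529, so e^(−t/τ) = 0.3856.
M(t) = 53.118 − 26.92 × 0.3856 = 42.738 km³.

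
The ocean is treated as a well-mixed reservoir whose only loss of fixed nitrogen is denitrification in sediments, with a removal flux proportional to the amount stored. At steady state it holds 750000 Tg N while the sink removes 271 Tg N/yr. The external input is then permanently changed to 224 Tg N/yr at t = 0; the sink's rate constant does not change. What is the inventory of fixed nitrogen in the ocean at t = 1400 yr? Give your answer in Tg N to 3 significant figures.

τ = M₀/F₀ = 750000/271 = 2768 yr; rate constant k = 1/τ.
New steady state M_∞ = F₁/k = F₁·τ = 224 × 2768 = 619930 Tg N.
M(t) = M_∞ + (M₀ − M_∞)·e^(−t/τ); t/τ = 1400/2768 = 0.5059, so e^(−t/τ) = 0.6030.
M(t) = 619930 + 130100 × 0.6030 = 698360 Tg N.

698000 Tg N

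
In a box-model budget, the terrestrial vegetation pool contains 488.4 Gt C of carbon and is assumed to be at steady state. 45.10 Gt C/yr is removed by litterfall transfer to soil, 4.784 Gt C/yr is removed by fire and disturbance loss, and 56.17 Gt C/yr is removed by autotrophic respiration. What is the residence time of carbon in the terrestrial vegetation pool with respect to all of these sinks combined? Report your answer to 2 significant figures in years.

Total removal flux = 45.10 + 4.784 + 56.17 = 106.05 Gt C/yr.
τ = M / ΣF_out = 488.4 / 106.05 = 4.605 yr.

4.6 yr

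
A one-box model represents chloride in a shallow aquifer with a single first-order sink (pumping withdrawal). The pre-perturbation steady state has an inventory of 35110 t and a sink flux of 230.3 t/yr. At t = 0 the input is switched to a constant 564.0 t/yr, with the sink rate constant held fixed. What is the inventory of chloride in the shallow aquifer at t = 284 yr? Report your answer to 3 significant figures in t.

78100 t

τ = M₀/F₀ = 35110/230.3 = 152.5 yr; rate constant k = 1/τ.
New steady state M_∞ = F₁/k = F₁·τ = 564.0 × 152.5 = 85984 t.
M(t) = M_∞ + (M₀ − M_∞)·e^(−t/τ); t/τ = 284/152.5 = 1.863, so e^(−t/τ) = 0.1552.
M(t) = 85984 − 50870 × 0.1552 = 78087 t.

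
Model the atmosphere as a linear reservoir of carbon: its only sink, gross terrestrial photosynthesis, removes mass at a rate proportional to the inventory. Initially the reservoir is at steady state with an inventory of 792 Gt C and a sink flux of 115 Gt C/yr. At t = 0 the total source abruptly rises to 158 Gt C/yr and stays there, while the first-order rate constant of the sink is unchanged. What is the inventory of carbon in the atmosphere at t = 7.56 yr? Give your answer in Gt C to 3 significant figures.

989 Gt C

τ = M₀/F₀ = 792/115 = 6.887 yr; rate constant k = 1/τ.
New steady state M_∞ = F₁/k = F₁·τ = 158 × 6.887 = 1088.1 Gt C.
M(t) = M_∞ + (M₀ − M_∞)·e^(−t/τ); t/τ = 7.56/6.887 = 1.098, so e^(−t/τ) = 0.3336.
M(t) = 1088.1 − 296.1 × 0.3336 = 989.34 Gt C.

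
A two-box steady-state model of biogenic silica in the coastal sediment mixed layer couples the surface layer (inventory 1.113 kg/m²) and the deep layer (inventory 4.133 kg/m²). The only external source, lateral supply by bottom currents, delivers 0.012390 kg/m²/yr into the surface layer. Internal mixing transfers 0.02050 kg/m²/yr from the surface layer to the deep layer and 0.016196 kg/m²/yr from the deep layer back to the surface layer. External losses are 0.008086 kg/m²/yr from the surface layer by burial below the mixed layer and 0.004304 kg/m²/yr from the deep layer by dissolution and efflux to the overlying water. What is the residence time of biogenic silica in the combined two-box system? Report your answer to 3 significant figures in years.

423 yr

For the system as a whole, the A↔B exchange is internal and contributes nothing to the throughput; only the external sinks remove mass.
M_total = 1.113 + 4.133 = 5.2460 kg/m².
ΣF_external_out = 0.008086 + 0.004304 = 0.012390 kg/m²/yr.
τ = M_total / ΣF_ext = 5.2460 / 0.012390 = 423.4 yr.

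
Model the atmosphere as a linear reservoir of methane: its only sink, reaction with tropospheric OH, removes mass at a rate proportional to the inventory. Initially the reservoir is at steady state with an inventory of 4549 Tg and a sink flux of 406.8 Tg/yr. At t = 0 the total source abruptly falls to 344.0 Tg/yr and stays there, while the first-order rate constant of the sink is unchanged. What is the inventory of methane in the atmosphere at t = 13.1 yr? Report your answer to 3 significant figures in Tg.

τ = M₀/F₀ = 4549/406.8 = 11.18 yr; rate constant k = 1/τ.
New steady state M_∞ = F₁/k = F₁·τ = 344.0 × 11.18 = 3846.7 Tg.
M(t) = M_∞ + (M₀ − M_∞)·e^(−t/τ); t/τ = 13.1/11.18 = 1.171, so e^(−t/τ) = 0.3099.
M(t) = 3846.7 + 702.3 × 0.3099 = 4064.4 Tg.

4060 Tg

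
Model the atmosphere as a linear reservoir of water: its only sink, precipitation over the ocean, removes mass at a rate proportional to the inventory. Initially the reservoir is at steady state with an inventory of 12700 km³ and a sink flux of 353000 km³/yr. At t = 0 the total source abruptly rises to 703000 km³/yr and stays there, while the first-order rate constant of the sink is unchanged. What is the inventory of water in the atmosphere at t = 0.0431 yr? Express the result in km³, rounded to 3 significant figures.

Residence time τ = M₀/F₀ = 0.03598 yr. The eventual steady state is M_∞ = M₀·(F₁/F₀) = 12700 × 703000/353000 = 25292 km³.
The anomaly ΔM(t) = M(t) − M_∞ decays as ΔM₀·e^(−t/τ) with ΔM₀ = 12700 − 25292 = −12590 km³.
At t = 0.0431 yr, e^(−t/τ) = e^(−1.198) = 0.3018, so ΔM = −3800 km³ and M = 25292 − 3800 = 21492 km³.

21500 km³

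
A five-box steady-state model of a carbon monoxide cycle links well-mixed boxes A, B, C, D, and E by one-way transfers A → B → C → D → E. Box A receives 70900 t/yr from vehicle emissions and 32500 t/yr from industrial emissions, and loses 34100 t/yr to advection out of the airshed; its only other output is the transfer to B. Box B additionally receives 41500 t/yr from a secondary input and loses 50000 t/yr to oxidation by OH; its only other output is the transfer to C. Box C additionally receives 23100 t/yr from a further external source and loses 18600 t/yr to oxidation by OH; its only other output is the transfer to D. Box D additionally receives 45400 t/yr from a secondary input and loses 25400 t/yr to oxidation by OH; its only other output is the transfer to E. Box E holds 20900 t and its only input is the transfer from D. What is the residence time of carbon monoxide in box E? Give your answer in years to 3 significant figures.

0.245 yr

Box A: F(A→B) = (70900 + 32500) − 34100 = 69300 t/yr.
Box B: F(B→C) = (69300 + 41500) − 50000 = 60800 t/yr.
Box C: F(C→D) = (60800 + 23100) − 18600 = 65300 t/yr.
Box D: F(D→E) = (65300 + 45400) − 25400 = 85300 t/yr.
Box E throughput = its input = 85300 t/yr; τ = 20900 / 85300 = 0.2450 yr.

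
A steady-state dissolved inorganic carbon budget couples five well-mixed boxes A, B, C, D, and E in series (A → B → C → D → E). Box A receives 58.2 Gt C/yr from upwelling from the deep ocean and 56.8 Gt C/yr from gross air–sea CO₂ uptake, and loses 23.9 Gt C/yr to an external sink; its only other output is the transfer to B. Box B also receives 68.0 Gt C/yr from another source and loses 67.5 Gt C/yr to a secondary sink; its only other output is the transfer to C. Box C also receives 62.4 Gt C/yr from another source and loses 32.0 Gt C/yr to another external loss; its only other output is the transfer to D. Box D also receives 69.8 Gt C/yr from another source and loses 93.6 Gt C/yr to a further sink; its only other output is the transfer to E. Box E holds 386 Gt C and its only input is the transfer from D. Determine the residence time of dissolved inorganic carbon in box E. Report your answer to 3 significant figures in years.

Box A: F(A→B) = (58.2 + 56.8) − 23.9 = 91.100 Gt C/yr.
Box B: F(B→C) = (91.100 + 68.0) − 67.5 = 91.600 Gt C/yr.
Box C: F(C→D) = (91.600 + 62.4) − 32.0 = 122.00 Gt C/yr.
Box D: F(D→E) = (122.00 + 69.8) − 93.6 = 98.200 Gt C/yr.
Box E throughput = its input = 98.200 Gt C/yr; τ = 386 / 98.200 = 3.931 yr.

3.93 yr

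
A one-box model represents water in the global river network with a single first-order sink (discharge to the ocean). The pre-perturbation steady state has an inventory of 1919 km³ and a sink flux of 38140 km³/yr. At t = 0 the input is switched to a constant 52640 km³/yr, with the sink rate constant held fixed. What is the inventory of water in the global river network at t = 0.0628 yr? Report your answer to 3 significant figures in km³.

2440 km³

τ = M₀/F₀ = 1919/38140 = 0.05031 yr; rate constant k = 1/τ.
New steady state M_∞ = F₁/k = F₁·τ = 52640 × 0.05031 = 2648.6 km³.
M(t) = M_∞ + (M₀ − M_∞)·e^(−t/τ); t/τ = 0.0628/0.05031 = 1.248, so e^(−t/τ) = 0.2870.
M(t) = 2648.6 − 729.6 × 0.2870 = 2439.2 km³.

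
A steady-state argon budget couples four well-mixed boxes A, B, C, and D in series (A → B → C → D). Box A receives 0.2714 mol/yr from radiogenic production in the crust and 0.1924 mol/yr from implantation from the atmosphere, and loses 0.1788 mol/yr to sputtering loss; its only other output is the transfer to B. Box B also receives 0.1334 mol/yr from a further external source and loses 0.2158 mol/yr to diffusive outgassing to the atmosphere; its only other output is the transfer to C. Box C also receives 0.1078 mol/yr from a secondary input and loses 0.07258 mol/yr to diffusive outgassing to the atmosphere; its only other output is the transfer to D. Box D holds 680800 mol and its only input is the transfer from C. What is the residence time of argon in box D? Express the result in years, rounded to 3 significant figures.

Box A: F(A→B) = (0.2714 + 0.1924) − 0.1788 = 0.28500 mol/yr.
Box B: F(B→C) = (0.28500 + 0.1334) − 0.2158 = 0.20260 mol/yr.
Box C: F(C→D) = (0.20260 + 0.1078) − 0.07258 = 0.23782 mol/yr.
Box D throughput = its input = 0.23782 mol/yr; τ = 680800 / 0.23782 = 2.863×10^6 yr.

2.86×10^6 yr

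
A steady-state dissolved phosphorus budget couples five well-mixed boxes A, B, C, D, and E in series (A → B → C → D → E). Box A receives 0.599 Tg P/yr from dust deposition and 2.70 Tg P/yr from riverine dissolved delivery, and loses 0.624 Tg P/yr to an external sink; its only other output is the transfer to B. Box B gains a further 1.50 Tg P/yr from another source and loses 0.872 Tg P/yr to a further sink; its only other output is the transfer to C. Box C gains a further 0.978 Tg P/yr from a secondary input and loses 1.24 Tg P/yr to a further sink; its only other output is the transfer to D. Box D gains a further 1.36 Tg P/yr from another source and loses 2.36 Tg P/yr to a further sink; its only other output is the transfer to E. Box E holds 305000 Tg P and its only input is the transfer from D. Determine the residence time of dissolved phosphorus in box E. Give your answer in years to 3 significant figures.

149000 yr

Box A: F(A→B) = (0.599 + 2.70) − 0.624 = 2.6750 Tg P/yr.
Box B: F(B→C) = (2.6750 + 1.50) − 0.872 = 3.3030 Tg P/yr.
Box C: F(C→D) = (3.3030 + 0.978) − 1.24 = 3.0410 Tg P/yr.
Box D: F(D→E) = (3.0410 + 1.36) − 2.36 = 2.0410 Tg P/yr.
Box E throughput = its input = 2.0410 Tg P/yr; τ = 305000 / 2.0410 = 149400 yr.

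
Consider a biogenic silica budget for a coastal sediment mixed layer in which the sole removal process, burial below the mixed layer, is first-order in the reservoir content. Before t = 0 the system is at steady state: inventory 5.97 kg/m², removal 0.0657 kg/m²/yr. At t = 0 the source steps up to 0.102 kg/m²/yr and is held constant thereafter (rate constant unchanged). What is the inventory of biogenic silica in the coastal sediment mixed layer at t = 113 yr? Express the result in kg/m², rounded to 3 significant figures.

The sink rate constant is k = F₀/M₀ = 0.0657/5.97 = 0.01101 yr⁻¹.
Solving dM/dt = F₁ − kM with M(0) = M₀ gives M(t) = F₁/k + (M₀ − F₁/k)·e^(−kt).
F₁/k = 0.102/0.01101 = 9.2685 kg/m²; kt = 0.01101 × 113 = 1.244, e^(−kt) = 0.2884.
M(113) = 9.2685 + (5.97 − 9.2685) × 0.2884 = 9.2685 − 0.9511 = 8.3174 kg/m².

8.32 kg/m²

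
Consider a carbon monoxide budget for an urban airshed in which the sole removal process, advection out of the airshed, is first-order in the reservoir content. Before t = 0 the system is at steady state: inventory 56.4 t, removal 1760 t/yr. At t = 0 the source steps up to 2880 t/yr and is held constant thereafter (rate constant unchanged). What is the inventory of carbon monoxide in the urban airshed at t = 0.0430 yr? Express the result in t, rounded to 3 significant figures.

τ = M₀/F₀ = 56.4/1760 = 0.03205 yr; rate constant k = 1/τ.
New steady state M_∞ = F₁/k = F₁·τ = 2880 × 0.03205 = 92.291 t.
M(t) = M_∞ + (M₀ − M_∞)·e^(−t/τ); t/τ = 0.0430/0.03205 = 1.342, so e^(−t/τ) = 0.2614.
M(t) = 92.291 − 35.89 × 0.2614 = 82.910 t.

82.9 t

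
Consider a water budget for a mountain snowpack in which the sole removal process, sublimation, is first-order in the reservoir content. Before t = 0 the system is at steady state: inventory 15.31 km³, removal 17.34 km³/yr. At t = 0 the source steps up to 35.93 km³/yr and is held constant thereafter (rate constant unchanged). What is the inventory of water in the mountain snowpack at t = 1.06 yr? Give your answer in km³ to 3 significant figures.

26.8 km³

τ = M₀/F₀ = 15.31/17.34 = 0.8829 yr; rate constant k = 1/τ.
New steady state M_∞ = F₁/k = F₁·τ = 35.93 × 0.8829 = 31.724 km³.
M(t) = M_∞ + (M₀ − M_∞)·e^(−t/τ); t/τ = 1.06/0.8829 = 1.201, so e^(−t/τ) = 0.3010.
M(t) = 31.724 − 16.41 × 0.3010 = 26.783 km³.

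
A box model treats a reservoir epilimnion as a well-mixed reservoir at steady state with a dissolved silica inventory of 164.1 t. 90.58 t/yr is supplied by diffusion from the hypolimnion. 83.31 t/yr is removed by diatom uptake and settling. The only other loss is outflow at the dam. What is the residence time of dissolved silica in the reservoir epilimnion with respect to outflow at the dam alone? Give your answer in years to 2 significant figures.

23 yr

At steady state ΣF_in = ΣF_out.
ΣF_in = 90.580 t/yr.
Outflow at the dam flux = ΣF_in − (83.31) = 90.580 − 83.31 = 7.270 t/yr.
τ = M / F = 164.1 / 7.270 = 22.57 yr.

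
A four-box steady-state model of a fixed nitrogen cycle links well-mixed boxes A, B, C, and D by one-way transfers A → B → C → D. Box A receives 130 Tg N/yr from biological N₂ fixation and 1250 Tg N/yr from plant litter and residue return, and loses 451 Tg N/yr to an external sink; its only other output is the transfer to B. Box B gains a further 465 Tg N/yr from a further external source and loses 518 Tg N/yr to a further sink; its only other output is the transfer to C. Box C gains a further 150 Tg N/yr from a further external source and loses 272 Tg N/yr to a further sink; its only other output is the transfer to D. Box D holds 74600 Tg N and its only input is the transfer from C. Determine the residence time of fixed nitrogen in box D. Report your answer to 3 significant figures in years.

98.9 yr

Box A: F(A→B) = (130 + 1250) − 451 = 929.00 Tg N/yr.
Box B: F(B→C) = (929.00 + 465) − 518 = 876.00 Tg N/yr.
Box C: F(C→D) = (876.00 + 150) − 272 = 754.00 Tg N/yr.
Box D throughput = its input = 754.00 Tg N/yr; τ = 74600 / 754.00 = 98.94 yr.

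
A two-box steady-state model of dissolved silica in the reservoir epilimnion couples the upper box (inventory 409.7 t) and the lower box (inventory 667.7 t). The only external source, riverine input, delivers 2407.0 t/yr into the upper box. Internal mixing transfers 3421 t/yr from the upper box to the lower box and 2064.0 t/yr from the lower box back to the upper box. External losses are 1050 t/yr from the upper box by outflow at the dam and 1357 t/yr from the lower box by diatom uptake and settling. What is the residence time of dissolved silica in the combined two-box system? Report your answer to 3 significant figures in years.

0.448 yr

Residence time in the combined system uses the total inventory and the total *external* removal — internal exchanges between the two boxes cancel.
M_total = 409.7 + 667.7 = 1077.4 t.
ΣF_external_out = 1050 + 1357 = 2407.0 t/yr.
τ = M_total / ΣF_ext = 1077.4 / 2407.0 = 0.4476 yr.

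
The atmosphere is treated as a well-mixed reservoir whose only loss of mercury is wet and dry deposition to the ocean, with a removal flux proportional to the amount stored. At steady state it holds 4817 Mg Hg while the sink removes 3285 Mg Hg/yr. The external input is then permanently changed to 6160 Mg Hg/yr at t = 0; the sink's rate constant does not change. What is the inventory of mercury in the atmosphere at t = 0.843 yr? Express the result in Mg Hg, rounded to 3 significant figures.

6660 Mg Hg

τ = M₀/F₀ = 4817/3285 = 1.466 yr; rate constant k = 1/τ.
New steady state M_∞ = F₁/k = F₁·τ = 6160 × 1.466 = 9032.8 Mg Hg.
M(t) = M_∞ + (M₀ − M_∞)·e^(−t/τ); t/τ = 0.843/1.466 = 0.5749, so e^(−t/τ) = 0.5628.
M(t) = 9032.8 − 4216 × 0.5628 = 6660.3 Mg Hg.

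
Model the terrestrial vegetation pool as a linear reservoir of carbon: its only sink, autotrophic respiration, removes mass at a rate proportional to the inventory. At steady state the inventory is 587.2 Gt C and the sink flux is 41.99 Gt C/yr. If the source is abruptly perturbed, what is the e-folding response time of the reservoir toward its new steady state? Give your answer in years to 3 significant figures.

14.0 yr

For a linear reservoir the response time equals the residence time τ = M/F.
τ = 587.2 / 41.99 = 13.98 yr.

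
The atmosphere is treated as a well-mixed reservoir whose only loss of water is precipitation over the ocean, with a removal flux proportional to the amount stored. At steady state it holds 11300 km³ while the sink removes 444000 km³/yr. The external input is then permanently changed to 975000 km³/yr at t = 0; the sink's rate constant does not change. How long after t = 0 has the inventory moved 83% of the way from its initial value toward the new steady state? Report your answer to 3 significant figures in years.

0.0451 yr

τ = M₀/F₀ = 11300/444000 = 0.02545 yr.
The remaining gap fraction is e^(−t/τ); 83% covered ⇒ e^(−t/τ) = 0.170.
t = −τ ln(0.170) = 0.02545 × 1.772 = 0.04510 yr.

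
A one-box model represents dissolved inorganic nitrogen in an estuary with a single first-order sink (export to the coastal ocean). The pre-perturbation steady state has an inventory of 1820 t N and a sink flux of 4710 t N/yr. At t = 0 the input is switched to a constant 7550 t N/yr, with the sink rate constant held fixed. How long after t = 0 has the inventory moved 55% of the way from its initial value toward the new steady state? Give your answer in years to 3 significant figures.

0.309 yr

τ = M₀/F₀ = 1820/4710 = 0.3864 yr.
The remaining gap fraction is e^(−t/τ); 55% covered ⇒ e^(−t/τ) = 0.450.
t = −τ ln(0.450) = 0.3864 × 0.7985 = 0.3086 yr.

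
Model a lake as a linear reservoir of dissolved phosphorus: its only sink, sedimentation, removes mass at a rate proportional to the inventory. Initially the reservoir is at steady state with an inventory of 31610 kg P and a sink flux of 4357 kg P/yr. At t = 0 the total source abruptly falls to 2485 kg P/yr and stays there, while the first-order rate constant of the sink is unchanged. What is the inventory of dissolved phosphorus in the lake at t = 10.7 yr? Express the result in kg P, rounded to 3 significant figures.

21100 kg P

Residence time τ = M₀/F₀ = 7.255 yr. The eventual steady state is M_∞ = M₀·(F₁/F₀) = 31610 × 2485/4357 = 18029 kg P.
The anomaly ΔM(t) = M(t) − M_∞ decays as ΔM₀·e^(−t/τ) with ΔM₀ = 31610 − 18029 = 13580 kg P.
At t = 10.7 yr, e^(−t/τ) = e^(−1.475) = 0.2288, so ΔM = 3108 kg P and M = 18029 + 3108 = 21136 kg P.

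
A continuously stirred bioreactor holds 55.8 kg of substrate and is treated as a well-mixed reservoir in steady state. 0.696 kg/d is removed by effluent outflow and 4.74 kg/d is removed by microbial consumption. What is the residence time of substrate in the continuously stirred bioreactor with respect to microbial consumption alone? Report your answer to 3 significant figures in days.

11.8 d

Residence time with respect to a single sink: τ = M / F_sink.
τ = 55.8 / 4.74 = 11.77 d.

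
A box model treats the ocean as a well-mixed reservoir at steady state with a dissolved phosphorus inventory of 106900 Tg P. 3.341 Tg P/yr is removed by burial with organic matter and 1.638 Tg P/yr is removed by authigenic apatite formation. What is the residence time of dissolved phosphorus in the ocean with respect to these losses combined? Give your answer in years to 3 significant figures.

21500 yr

Total removal = 3.341 + 1.638 = 4.9790 Tg P/yr.
τ = M / ΣF_out = 106900 / 4.9790 = 21470 yr.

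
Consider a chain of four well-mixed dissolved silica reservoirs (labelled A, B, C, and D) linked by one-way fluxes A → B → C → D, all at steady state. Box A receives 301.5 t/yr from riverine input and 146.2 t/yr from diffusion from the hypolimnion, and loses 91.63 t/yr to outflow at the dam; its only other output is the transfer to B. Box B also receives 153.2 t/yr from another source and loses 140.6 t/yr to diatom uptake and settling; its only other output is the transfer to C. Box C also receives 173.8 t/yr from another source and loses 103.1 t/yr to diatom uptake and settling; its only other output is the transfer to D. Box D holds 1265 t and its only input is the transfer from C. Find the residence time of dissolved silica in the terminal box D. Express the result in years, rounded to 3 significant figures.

2.88 yr

Box A: F(A→B) = (301.5 + 146.2) − 91.63 = 356.07 t/yr.
Box B: F(B→C) = (356.07 + 153.2) − 140.6 = 368.67 t/yr.
Box C: F(C→D) = (368.67 + 173.8) − 103.1 = 439.37 t/yr.
Box D throughput = its input = 439.37 t/yr; τ = 1265 / 439.37 = 2.879 yr.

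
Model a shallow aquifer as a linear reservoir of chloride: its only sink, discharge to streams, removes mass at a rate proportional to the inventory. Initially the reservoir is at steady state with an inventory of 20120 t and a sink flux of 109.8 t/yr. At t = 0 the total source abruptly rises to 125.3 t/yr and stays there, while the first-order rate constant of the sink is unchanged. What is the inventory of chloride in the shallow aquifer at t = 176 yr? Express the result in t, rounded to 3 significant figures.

The sink rate constant is k = F₀/M₀ = 109.8/20120 = 0.005457 yr⁻¹.
Solving dM/dt = F₁ − kM with M(0) = M₀ gives M(t) = F₁/k + (M₀ − F₁/k)·e^(−kt).
F₁/k = 125.3/0.005457 = 22960 t; kt = 0.005457 × 176 = 0.9605, e^(−kt) = 0.3827.
M(176) = 22960 + (20120 − 22960) × 0.3827 = 22960 − 1087 = 21873 t.

21900 t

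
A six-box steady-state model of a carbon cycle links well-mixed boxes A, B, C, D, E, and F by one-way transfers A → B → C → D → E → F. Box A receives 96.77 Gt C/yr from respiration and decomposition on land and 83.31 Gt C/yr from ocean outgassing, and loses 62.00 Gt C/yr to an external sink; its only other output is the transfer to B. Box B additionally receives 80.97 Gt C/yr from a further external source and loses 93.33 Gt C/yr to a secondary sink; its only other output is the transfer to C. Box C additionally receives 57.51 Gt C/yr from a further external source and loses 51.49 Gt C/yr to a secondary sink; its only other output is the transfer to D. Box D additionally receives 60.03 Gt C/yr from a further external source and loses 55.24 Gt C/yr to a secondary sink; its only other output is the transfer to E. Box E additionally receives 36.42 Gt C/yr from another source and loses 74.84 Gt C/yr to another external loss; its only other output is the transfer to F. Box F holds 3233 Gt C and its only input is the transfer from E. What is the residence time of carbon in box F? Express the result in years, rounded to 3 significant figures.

41.4 yr

Box A: F(A→B) = (96.77 + 83.31) − 62.00 = 118.08 Gt C/yr.
Box B: F(B→C) = (118.08 + 80.97) − 93.33 = 105.72 Gt C/yr.
Box C: F(C→D) = (105.72 + 57.51) − 51.49 = 111.74 Gt C/yr.
Box D: F(D→E) = (111.74 + 60.03) − 55.24 = 116.53 Gt C/yr.
Box E: F(E→F) = (116.53 + 36.42) − 74.84 = 78.110 Gt C/yr.
Box F throughput = its input = 78.110 Gt C/yr; τ = 3233 / 78.110 = 41.39 yr.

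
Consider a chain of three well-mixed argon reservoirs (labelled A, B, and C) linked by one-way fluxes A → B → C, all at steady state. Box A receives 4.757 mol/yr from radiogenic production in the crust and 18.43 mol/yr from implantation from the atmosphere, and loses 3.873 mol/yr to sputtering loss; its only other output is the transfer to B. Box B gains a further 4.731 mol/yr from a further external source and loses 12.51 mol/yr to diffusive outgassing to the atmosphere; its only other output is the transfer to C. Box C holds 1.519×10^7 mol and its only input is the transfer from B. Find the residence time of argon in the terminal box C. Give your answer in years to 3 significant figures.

1.32×10^6 yr

Box A: F(A→B) = (4.757 + 18.43) − 3.873 = 19.314 mol/yr.
Box B: F(B→C) = (19.314 + 4.731) − 12.51 = 11.535 mol/yr.
Box C throughput = its input = 11.535 mol/yr; τ = 1.519×10^7 / 11.535 = 1.317×10^6 yr.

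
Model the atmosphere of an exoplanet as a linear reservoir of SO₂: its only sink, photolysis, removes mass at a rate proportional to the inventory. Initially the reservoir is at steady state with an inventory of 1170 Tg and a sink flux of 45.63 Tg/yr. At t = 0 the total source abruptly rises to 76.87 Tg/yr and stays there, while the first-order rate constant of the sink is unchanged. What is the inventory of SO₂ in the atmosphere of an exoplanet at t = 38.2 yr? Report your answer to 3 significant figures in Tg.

1790 Tg

τ = M₀/F₀ = 1170/45.63 = 25.64 yr; rate constant k = 1/τ.
New steady state M_∞ = F₁/k = F₁·τ = 76.87 × 25.64 = 1971.0 Tg.
M(t) = M_∞ + (M₀ − M_∞)·e^(−t/τ); t/τ = 38.2/25.64 = 1.490, so e^(−t/τ) = 0.2254.
M(t) = 1971.0 − 801.0 × 0.2254 = 1790.5 Tg.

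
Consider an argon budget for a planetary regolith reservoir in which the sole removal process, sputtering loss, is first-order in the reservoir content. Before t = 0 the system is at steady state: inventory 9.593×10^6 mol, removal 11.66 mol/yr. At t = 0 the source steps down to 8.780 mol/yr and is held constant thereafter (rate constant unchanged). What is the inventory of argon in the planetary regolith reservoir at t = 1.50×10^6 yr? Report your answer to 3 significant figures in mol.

Residence time τ = M₀/F₀ = 822700 yr. The eventual steady state is M_∞ = M₀·(F₁/F₀) = 9.593×10^6 × 8.780/11.66 = 7.2235×10^6 mol.
The anomaly ΔM(t) = M(t) − M_∞ decays as ΔM₀·e^(−t/τ) with ΔM₀ = 9.593×10^6 − 7.2235×10^6 = 2.369×10^6 mol.
At t = 1.50×10^6 yr, e^(−t/τ) = e^(−1.823) = 0.1615, so ΔM = 382700 mol and M = 7.2235×10^6 + 382700 = 7.6062×10^6 mol.

7.61×10^6 mol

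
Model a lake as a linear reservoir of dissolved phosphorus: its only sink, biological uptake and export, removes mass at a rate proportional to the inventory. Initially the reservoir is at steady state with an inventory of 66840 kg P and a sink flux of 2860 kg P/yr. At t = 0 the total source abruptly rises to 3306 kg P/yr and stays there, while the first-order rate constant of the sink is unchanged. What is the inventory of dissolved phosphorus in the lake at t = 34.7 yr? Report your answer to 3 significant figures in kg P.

74900 kg P

The sink rate constant is k = F₀/M₀ = 2860/66840 = 0.04279 yr⁻¹.
Solving dM/dt = F₁ − kM with M(0) = M₀ gives M(t) = F₁/k + (M₀ − F₁/k)·e^(−kt).
F₁/k = 3306/0.04279 = 77263 kg P; kt = 0.04279 × 34.7 = 1.485, e^(−kt) = 0.2266.
M(34.7) = 77263 + (66840 − 77263) × 0.2266 = 77263 − 2361 = 74902 kg P.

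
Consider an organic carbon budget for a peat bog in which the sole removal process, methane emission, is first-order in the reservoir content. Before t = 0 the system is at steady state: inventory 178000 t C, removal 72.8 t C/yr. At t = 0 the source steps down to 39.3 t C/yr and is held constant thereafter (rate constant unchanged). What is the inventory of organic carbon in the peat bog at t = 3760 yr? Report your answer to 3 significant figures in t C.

Residence time τ = M₀/F₀ = 2445 yr. The eventual steady state is M_∞ = M₀·(F₁/F₀) = 178000 × 39.3/72.8 = 96091 t C.
The anomaly ΔM(t) = M(t) − M_∞ decays as ΔM₀·e^(−t/τ) with ΔM₀ = 178000 − 96091 = 81910 t C.
At t = 3760 yr, e^(−t/τ) = e^(−1.538) = 0.2149, so ΔM = 17600 t C and M = 96091 + 17600 = 113690 t C.

114000 t C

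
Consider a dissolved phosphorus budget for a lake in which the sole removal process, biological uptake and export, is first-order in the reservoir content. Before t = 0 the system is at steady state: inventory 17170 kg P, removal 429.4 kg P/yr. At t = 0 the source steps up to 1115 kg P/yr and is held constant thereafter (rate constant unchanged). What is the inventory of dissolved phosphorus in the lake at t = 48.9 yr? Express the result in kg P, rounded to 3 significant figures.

τ = M₀/F₀ = 17170/429.4 = 39.99 yr; rate constant k = 1/τ.
New steady state M_∞ = F₁/k = F₁·τ = 1115 × 39.99 = 44584 kg P.
M(t) = M_∞ + (M₀ − M_∞)·e^(−t/τ); t/τ = 48.9/39.99 = 1.223, so e^(−t/τ) = 0.2944.
M(t) = 44584 − 27410 × 0.2944 = 36515 kg P.

36500 kg P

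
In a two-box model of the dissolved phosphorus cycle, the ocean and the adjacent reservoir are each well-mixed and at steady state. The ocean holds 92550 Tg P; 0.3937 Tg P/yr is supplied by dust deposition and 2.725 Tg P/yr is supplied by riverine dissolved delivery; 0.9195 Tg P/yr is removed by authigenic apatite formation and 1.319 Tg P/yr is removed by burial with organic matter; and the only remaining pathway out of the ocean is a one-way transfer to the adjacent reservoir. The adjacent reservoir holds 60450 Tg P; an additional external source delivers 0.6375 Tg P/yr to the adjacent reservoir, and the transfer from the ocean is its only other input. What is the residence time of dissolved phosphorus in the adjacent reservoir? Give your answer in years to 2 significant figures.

Balance the ocean: ΣF_in = 0.3937 + 2.725 = 3.1187 Tg P/yr.
Transfer to the adjacent reservoir = ΣF_in − (0.9195 + 1.319) = 0.88020 Tg P/yr.
Total input to the adjacent reservoir = 0.88020 + 0.6375 = 1.5177 Tg P/yr; at steady state this equals its total output.
τ = M / F = 60450 / 1.5177 = 39830 yr.

40000 yr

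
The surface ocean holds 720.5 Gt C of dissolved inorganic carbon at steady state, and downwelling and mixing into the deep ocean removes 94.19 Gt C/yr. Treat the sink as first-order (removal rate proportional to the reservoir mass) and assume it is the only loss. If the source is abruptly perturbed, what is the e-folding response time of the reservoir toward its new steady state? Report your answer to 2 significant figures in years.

7.6 yr

For a linear reservoir the response time equals the residence time τ = M/F.
τ = 720.5 / 94.19 = 7.649 yr.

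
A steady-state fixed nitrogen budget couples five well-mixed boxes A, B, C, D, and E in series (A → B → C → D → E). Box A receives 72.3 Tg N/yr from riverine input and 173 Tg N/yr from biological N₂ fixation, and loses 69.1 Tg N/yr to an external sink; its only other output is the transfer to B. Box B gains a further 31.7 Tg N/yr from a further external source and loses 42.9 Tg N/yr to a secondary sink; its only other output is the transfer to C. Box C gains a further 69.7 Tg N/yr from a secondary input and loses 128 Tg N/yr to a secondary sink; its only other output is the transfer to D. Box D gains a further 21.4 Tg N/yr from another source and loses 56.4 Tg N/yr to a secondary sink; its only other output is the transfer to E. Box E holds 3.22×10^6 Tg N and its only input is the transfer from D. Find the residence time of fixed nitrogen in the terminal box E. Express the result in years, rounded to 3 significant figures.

Box A: F(A→B) = (72.3 + 173) − 69.1 = 176.20 Tg N/yr.
Box B: F(B→C) = (176.20 + 31.7) − 42.9 = 165.00 Tg N/yr.
Box C: F(C→D) = (165.00 + 69.7) − 128 = 106.70 Tg N/yr.
Box D: F(D→E) = (106.70 + 21.4) − 56.4 = 71.700 Tg N/yr.
Box E throughput = its input = 71.700 Tg N/yr; τ = 3.22×10^6 / 71.700 = 44910 yr.

44900 yr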